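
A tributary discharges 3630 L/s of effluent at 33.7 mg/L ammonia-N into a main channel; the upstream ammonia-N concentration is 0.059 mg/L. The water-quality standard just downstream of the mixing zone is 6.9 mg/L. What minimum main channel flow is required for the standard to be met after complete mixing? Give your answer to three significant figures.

Set C_mix = 6.9: (Q·0.05900 + 3630·33.70) / (Q + 3630) = 6.9
→ Q = 3630·(33.70 − 6.9)/(6.9 − 0.05900) = 14220 L/s.

14200 L/s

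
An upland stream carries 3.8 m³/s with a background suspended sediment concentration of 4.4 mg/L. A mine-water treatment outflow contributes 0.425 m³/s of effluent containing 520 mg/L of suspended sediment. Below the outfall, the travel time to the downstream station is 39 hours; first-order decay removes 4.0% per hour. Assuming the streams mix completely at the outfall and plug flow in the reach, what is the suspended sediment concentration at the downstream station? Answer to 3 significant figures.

Mixed concentration C = ΣQC/ΣQ = (3.800·4.400 + 0.4250·520.0) / 4.225 = 237.7/4.225 = 56.27 mg/L.
4.0%/h lost → k = −ln(1 − 0.04) = 0.04082 h⁻¹.
First-order decay: C = 56.27·exp(−k·t) = 56.27·0.2035 = 11.45 mg/L.

11.5 mg/L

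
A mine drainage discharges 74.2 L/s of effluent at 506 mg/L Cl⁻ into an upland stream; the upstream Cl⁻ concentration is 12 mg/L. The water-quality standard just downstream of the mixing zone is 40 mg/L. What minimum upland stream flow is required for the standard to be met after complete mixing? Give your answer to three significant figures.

Set C_mix = 40: (Q·12.00 + 74.20·506.0) / (Q + 74.20) = 40
→ Q = 74.20·(506.0 − 40)/(40 − 12.00) = 1235 L/s.

1230 L/s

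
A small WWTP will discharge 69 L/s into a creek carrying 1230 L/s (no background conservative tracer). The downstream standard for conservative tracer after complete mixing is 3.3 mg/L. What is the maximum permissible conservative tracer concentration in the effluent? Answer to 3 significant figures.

62.1 mg/L

At the limit, (Qr·Cr + Qe·Cₑ)/(Qr + Qe) = 3.3:
Cₑ = (1299·3.3 − 1230·0) / 69.00 = 62.13 mg/L.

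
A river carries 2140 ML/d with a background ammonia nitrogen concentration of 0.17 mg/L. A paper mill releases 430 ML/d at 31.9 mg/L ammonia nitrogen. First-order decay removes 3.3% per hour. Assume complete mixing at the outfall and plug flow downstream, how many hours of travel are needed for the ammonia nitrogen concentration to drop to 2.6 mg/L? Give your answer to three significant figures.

Mixed concentration C = ΣQC/ΣQ = (2140·0.1700 + 430.0·31.90) / 2570 = 14080/2570 = 5.479 mg/L.
3.3%/h lost → k = −ln(1 − 0.033) = 0.03356 h⁻¹.
5.479·exp(−k·t) = 2.6 → t = ln(5.479/2.6)/k = 79970 s = 22.21 h.

22.2 h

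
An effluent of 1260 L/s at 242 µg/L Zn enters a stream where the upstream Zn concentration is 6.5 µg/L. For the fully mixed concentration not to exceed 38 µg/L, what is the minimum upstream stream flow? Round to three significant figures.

8160 L/s

Set C_mix = 38: (Q·6.500 + 1260·242.0) / (Q + 1260) = 38
→ Q = 1260·(242.0 − 38)/(38 − 6.500) = 8160 L/s.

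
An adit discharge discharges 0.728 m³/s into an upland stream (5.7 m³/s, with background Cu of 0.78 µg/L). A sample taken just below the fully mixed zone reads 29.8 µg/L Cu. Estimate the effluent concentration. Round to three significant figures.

257 µg/L

Mass balance: 5.700·0.7800 + 0.7280·Cₑ = 6.428·29.80
→ Cₑ = (6.428·29.80 − 5.700·0.7800) / 0.7280 = 257.0 µg/L.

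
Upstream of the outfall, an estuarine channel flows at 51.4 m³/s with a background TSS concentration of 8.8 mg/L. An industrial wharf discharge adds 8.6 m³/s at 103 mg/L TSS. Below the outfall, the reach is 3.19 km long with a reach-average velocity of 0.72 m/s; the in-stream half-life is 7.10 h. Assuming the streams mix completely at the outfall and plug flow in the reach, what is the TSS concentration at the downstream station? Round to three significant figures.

19.8 mg/L

Mass balance: C = (51.40·8.800 + 8.600·103.0) / 60.00 = 1338/60.00 = 22.30 mg/L.
Travel time t = 3.19·1000 / 0.72 = 4431 s = 1.231 h.
Half-life 7.10 h → k = ln 2 / 7.10 = 0.09763 h⁻¹ = 2.343 d⁻¹.
After decay, C = 22.30 × e^(−kt) = 22.30 × 0.8868 = 19.78 mg/L.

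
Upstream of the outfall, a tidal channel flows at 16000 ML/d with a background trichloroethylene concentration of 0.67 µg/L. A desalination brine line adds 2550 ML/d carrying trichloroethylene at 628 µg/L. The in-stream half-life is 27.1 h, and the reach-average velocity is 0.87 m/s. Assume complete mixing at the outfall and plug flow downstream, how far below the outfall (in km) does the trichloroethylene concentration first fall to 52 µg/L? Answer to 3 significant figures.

62.9 km

Mixed concentration C = ΣQC/ΣQ = (16000·0.6700 + 2550·628.0) / 18550 = 1612000/18550 = 86.91 µg/L.
Half-life 27.1 h → k = ln 2 / 27.1 = 0.02558 h⁻¹ = 0.6139 d⁻¹.
Set 86.91·exp(−k·t) = 52 → t = ln(86.91/52)/k = 72290 s = 20.08 h.
Distance = v·t = 0.87·72290 = 62890 m = 62.89 km.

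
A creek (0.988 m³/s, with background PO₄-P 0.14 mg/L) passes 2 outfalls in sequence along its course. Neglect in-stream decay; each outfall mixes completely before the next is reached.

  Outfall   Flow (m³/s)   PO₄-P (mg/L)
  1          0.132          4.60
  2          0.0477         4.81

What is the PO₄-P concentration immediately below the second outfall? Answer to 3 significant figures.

After outfall 1: Q = 0.9880 + 0.1320 = 1.120 m³/s; C = (0.9880·0.1400 + 0.1320·4.600)/1.120 = 0.6656 mg/L.
After outfall 2: Q = 1.120 + 0.04770 = 1.168 m³/s; C = (1.120·0.6656 + 0.04770·4.810)/1.168 = 0.8349 mg/L.

0.835 mg/L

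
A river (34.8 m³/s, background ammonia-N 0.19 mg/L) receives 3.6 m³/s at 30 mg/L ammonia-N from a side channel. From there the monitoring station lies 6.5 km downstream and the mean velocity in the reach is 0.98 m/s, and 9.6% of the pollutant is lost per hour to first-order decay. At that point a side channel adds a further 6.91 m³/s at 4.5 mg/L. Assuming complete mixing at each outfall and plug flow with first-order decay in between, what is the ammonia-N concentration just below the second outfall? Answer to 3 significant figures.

Flow-weighted average: C = (34.80·0.1900 + 3.600·30.00) / 38.40 = 114.6/38.40 = 2.985 mg/L; combined flow 38.40 m³/s.
Travel time t = 6.5·1000 / 0.98 = 6633 s = 1.842 h.
9.6%/h lost → k = −ln(1 − 0.096) = 0.1009 h⁻¹.
After decay, C = 2.985 × e^(−kt) = 2.985 × 0.8303 = 2.478 mg/L.
Second outfall: C = (38.40·2.478 + 6.910·4.500)/45.31 = 2.787 mg/L.

2.79 mg/L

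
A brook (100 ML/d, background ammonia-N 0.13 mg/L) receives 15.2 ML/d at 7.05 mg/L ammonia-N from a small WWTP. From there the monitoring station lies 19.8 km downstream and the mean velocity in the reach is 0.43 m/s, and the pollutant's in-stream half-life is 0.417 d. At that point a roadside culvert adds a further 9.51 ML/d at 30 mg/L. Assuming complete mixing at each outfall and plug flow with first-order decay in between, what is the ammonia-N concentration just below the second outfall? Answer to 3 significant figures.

2.69 mg/L

Flow-weighted average: C = (100.0·0.1300 + 15.20·7.050) / 115.2 = 120.2/115.2 = 1.043 mg/L; combined flow 115.2 ML/d.
Travel time t = 19.8·1000 / 0.43 = 46050 s = 12.79 h.
Half-life 0.417 d → k = ln 2 / 0.417 = 1.662 d⁻¹.
Applying C = C₀e^(−kt): 1.043 × 0.4124 = 0.4301 mg/L.
At the second outfall, C = (115.2·0.4301 + 9.510·30.00) / (115.2 + 9.510) = 2.685 mg/L.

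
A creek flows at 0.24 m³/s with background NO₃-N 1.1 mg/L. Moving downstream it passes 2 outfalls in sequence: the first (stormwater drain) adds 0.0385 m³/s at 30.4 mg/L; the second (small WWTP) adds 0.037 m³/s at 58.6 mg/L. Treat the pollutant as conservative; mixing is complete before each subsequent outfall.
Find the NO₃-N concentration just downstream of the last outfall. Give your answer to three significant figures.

11.4 mg/L

Below outfall 1: Q → 0.2785 m³/s, C = (0.2400·1.100 + 0.03850·30.40)/0.2785 = 5.150 mg/L.
Below outfall 2: Q → 0.3155 m³/s, C = (0.2785·5.150 + 0.03700·58.60)/0.3155 = 11.42 mg/L.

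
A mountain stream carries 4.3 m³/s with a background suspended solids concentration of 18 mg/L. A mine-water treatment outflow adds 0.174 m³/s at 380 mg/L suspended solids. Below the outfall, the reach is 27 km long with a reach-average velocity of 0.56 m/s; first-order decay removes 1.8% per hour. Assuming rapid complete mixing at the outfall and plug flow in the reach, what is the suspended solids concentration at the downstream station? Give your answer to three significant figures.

25.2 mg/L

Mixed concentration C = ΣQC/ΣQ = (4.300·18.00 + 0.1740·380.0) / 4.474 = 143.5/4.474 = 32.08 mg/L.
Travel time t = 27·1000 / 0.56 = 48210 s = 13.39 h.
1.8%/h lost → k = −ln(1 − 0.018) = 0.01816 h⁻¹.
Decay over the reach: 32.08·exp(−kt) = 32.08·0.7841 = 25.15 mg/L.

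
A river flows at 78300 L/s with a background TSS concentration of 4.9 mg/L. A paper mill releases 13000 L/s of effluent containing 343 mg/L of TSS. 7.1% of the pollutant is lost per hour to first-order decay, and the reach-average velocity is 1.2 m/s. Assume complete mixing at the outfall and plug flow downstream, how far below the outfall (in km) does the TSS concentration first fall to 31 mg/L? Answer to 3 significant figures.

31.5 km

Conservation of mass: C = (78300·4.900 + 13000·343.0) / 91300 = 4843000/91300 = 53.04 mg/L.
7.1%/h lost → k = −ln(1 − 0.071) = 0.07365 h⁻¹.
Set 53.04·exp(−k·t) = 31 → t = ln(53.04/31)/k = 26250 s = 7.293 h.
Distance = v·t = 1.2·26250 = 31500 m = 31.50 km.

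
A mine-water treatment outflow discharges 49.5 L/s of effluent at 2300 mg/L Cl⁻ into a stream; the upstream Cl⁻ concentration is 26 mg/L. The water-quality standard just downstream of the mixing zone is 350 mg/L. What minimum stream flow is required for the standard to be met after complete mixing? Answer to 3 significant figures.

Set C_mix = 350: (Q·26.00 + 49.50·2300) / (Q + 49.50) = 350
→ Q = 49.50·(2300 − 350)/(350 − 26.00) = 297.9 L/s.

298 L/s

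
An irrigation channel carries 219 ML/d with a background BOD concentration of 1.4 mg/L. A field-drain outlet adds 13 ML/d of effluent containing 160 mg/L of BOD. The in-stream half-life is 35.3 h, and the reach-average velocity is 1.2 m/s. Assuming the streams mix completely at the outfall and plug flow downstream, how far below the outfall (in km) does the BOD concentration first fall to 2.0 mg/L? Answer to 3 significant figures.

360 km

Conservation of mass: C = (219.0·1.400 + 13.00·160.0) / 232.0 = 2387/232.0 = 10.29 mg/L.
Half-life 35.3 h → k = ln 2 / 35.3 = 0.01964 h⁻¹ = 0.4713 d⁻¹.
Set 10.29·exp(−k·t) = 2.0 → t = ln(10.29/2.0)/k = 300300 s = 83.41 h.
Distance = v·t = 1.2·300300 = 360300 m = 360.3 km.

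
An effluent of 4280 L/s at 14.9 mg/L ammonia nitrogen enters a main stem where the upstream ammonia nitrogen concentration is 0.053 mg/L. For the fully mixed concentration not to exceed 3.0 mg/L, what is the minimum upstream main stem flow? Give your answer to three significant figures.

Set C_mix = 3.0: (Q·0.05300 + 4280·14.90) / (Q + 4280) = 3.0
→ Q = 4280·(14.90 − 3.0)/(3.0 − 0.05300) = 17280 L/s.

17300 L/s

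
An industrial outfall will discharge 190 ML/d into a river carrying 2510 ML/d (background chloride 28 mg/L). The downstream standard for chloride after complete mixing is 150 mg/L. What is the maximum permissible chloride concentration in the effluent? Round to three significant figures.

At the limit, (Qr·Cr + Qe·Cₑ)/(Qr + Qe) = 150:
Cₑ = (2700·150 − 2510·28.00) / 190.0 = 1762 mg/L.

1760 mg/L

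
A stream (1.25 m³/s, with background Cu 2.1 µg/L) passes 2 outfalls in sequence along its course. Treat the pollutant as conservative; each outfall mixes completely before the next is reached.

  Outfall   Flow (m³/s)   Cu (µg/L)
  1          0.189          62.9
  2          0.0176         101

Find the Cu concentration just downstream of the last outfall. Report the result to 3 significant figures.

Outfall 1: combined Q = 1.439 m³/s; C = (1.250·2.100 + 0.1890·62.90)/1.439 = 10.09 µg/L.
Outfall 2: combined Q = 1.457 m³/s; C = (1.439·10.09 + 0.01760·101.0)/1.457 = 11.18 µg/L.

11.2 µg/L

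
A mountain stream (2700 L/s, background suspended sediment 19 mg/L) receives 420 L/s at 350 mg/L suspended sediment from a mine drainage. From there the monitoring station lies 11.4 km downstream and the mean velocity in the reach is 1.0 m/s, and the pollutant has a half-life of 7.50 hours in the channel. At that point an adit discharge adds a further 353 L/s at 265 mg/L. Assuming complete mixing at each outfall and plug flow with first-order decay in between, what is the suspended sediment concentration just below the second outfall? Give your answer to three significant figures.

69.5 mg/L

Flow-weighted average: C = (2700·19.00 + 420.0·350.0) / 3120 = 198300/3120 = 63.56 mg/L; combined flow 3120 L/s.
Travel time t = 11.4·1000 / 1.0 = 11400 s = 3.167 h.
Half-life 7.50 h → k = ln 2 / 7.50 = 0.09242 h⁻¹ = 2.218 d⁻¹.
Applying C = C₀e^(−kt): 63.56 × 0.7463 = 47.43 mg/L.
Second outfall: C = (3120·47.43 + 353.0·265.0)/3473 = 69.55 mg/L.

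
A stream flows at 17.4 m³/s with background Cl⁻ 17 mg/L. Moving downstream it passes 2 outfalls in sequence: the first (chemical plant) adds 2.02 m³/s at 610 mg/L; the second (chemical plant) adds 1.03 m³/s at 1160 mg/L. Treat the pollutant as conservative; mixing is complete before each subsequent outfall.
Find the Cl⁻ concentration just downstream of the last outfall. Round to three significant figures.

133 mg/L

Outfall 1: combined Q = 19.42 m³/s; C = (17.40·17.00 + 2.020·610.0)/19.42 = 78.68 mg/L.
Outfall 2: combined Q = 20.45 m³/s; C = (19.42·78.68 + 1.030·1160)/20.45 = 133.1 mg/L.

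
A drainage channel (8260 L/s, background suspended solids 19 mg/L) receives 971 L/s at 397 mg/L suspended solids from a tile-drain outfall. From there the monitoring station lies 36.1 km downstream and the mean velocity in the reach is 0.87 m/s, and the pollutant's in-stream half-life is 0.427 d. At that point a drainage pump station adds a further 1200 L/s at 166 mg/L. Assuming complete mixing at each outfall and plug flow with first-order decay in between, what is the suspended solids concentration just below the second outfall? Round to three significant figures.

42.9 mg/L

Mixed concentration C = ΣQC/ΣQ = (8260·19.00 + 971.0·397.0) / 9231 = 542400/9231 = 58.76 mg/L; combined flow 9231 L/s.
Travel time t = 36.1·1000 / 0.87 = 41490 s = 11.53 h.
Half-life 0.427 d → k = ln 2 / 0.427 = 1.623 d⁻¹.
Applying C = C₀e^(−kt): 58.76 × 0.4586 = 26.95 mg/L.
At the second outfall, C = (9231·26.95 + 1200·166.0) / (9231 + 1200) = 42.94 mg/L.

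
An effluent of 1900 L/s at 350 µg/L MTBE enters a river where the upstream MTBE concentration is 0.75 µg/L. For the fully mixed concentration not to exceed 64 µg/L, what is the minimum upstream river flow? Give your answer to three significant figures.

8590 L/s

Set C_mix = 64: (Q·0.7500 + 1900·350.0) / (Q + 1900) = 64
→ Q = 1900·(350.0 − 64)/(64 − 0.7500) = 8591 L/s.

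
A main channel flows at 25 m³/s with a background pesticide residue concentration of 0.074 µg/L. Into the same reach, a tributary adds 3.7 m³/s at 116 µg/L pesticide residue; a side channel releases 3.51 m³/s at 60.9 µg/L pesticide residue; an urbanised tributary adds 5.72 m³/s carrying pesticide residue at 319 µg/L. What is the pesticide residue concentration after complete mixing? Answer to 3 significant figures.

65.1 µg/L

Mixed concentration C = ΣQC/ΣQ = (25.00·0.07400 + 3.700·116.0 + 3.510·60.90 + 5.720·319.0) / 37.93 = 2469/37.93 = 65.11 µg/L.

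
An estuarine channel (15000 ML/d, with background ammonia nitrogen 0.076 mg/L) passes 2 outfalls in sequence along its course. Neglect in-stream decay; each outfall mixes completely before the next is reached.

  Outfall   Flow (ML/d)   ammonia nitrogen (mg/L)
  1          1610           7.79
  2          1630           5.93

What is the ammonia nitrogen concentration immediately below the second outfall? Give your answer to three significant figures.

Outfall 1: combined Q = 16610 ML/d; C = (15000·0.07600 + 1610·7.790)/16610 = 0.8237 mg/L.
Outfall 2: combined Q = 18240 ML/d; C = (16610·0.8237 + 1630·5.930)/18240 = 1.280 mg/L.

1.28 mg/L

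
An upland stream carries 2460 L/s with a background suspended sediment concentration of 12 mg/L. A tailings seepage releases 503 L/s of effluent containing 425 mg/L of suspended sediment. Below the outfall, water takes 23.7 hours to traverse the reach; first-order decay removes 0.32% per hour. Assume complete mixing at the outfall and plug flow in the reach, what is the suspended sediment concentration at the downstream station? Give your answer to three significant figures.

76.1 mg/L

Conservation of mass: C = (2460·12.00 + 503.0·425.0) / 2963 = 243300/2963 = 82.11 mg/L.
0.32%/h lost → k = −ln(1 − 0.0032) = 0.003205 h⁻¹.
Applying C = C₀e^(−kt): 82.11 × 0.9269 = 76.10 mg/L.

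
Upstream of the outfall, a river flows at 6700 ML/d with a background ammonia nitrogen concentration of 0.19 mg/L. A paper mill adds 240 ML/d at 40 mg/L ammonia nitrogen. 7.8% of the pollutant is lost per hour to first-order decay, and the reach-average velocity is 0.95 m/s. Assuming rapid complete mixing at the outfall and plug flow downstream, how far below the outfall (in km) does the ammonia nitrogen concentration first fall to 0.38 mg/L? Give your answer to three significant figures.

Mass balance: C = (6700·0.1900 + 240.0·40.00) / 6940 = 10870/6940 = 1.567 mg/L.
7.8%/h lost → k = −ln(1 − 0.078) = 0.08121 h⁻¹.
Set 1.567·exp(−k·t) = 0.38 → t = ln(1.567/0.38)/k = 62800 s = 17.44 h.
Distance = v·t = 0.95·62800 = 59660 m = 59.66 km.

59.7 km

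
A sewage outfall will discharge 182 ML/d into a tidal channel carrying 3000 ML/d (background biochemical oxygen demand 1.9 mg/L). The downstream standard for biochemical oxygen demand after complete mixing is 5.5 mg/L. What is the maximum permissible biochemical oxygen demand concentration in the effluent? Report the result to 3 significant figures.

At the limit, (Qr·Cr + Qe·Cₑ)/(Qr + Qe) = 5.5:
Cₑ = (3182·5.5 − 3000·1.900) / 182.0 = 64.84 mg/L.

64.8 mg/L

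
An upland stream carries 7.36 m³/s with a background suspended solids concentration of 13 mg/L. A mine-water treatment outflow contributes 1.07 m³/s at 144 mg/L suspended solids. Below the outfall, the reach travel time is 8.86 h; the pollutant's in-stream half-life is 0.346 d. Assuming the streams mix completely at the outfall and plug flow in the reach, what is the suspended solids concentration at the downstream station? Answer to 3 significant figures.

14.1 mg/L

Flow-weighted average: C = (7.360·13.00 + 1.070·144.0) / 8.430 = 249.8/8.430 = 29.63 mg/L.
Half-life 0.346 d → k = ln 2 / 0.346 = 2.003 d⁻¹.
Decay over the reach: 29.63·exp(−kt) = 29.63·0.4773 = 14.14 mg/L.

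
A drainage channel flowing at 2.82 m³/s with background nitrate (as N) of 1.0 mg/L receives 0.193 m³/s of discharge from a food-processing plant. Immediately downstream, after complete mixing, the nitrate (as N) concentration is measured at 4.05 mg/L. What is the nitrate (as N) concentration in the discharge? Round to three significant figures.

Mass balance: 2.820·1.000 + 0.1930·Cₑ = 3.013·4.050
→ Cₑ = (3.013·4.050 − 2.820·1.000) / 0.1930 = 48.61 mg/L.

48.6 mg/L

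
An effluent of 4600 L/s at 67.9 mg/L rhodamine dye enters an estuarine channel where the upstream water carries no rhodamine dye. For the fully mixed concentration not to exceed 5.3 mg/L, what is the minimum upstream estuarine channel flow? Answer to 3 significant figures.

Set C_mix = 5.3: (Q·0 + 4600·67.90) / (Q + 4600) = 5.3
→ Q = 4600·(67.90 − 5.3)/(5.3 − 0) = 54330 L/s.

54300 L/s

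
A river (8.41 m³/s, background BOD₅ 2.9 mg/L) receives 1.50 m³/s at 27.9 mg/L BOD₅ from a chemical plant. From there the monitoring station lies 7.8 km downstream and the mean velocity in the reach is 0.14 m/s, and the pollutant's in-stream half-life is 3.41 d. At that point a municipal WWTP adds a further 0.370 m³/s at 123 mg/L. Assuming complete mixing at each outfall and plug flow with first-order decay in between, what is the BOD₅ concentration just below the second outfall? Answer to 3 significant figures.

Flow-weighted average: C = (8.410·2.900 + 1.500·27.90) / 9.910 = 66.24/9.910 = 6.684 mg/L; combined flow 9.910 m³/s.
Travel time t = 7.8·1000 / 0.14 = 55710 s = 15.48 h.
Half-life 3.41 d → k = ln 2 / 3.41 = 0.2033 d⁻¹.
After decay, C = 6.684 × e^(−kt) = 6.684 × 0.8772 = 5.863 mg/L.
At the second outfall, C = (9.910·5.863 + 0.3700·123.0) / (9.910 + 0.3700) = 10.08 mg/L.

10.1 mg/L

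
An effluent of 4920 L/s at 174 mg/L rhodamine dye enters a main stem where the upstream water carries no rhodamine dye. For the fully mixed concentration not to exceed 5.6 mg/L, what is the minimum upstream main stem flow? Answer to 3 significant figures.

148000 L/s

Set C_mix = 5.6: (Q·0 + 4920·174.0) / (Q + 4920) = 5.6
→ Q = 4920·(174.0 − 5.6)/(5.6 − 0) = 148000 L/s.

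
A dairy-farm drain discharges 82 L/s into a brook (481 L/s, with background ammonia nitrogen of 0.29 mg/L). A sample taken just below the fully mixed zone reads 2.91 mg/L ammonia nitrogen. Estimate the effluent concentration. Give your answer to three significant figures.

Mass balance: 481.0·0.2900 + 82.00·Cₑ = 563.0·2.910
→ Cₑ = (563.0·2.910 − 481.0·0.2900) / 82.00 = 18.28 mg/L.

18.3 mg/L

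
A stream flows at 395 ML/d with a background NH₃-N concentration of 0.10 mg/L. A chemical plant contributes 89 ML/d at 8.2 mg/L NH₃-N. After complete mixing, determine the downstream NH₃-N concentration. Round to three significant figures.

Conservation of mass: C = (395.0·0.1000 + 89.00·8.200) / 484.0 = 769.3/484.0 = 1.589 mg/L.

1.59 mg/L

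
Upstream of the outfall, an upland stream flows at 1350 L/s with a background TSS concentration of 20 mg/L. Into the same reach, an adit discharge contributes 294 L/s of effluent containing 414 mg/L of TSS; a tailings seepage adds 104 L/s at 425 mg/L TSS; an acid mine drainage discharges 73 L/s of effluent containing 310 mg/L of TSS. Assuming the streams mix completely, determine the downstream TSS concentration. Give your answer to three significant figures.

118 mg/L

Conservation of mass: C = (1350·20.00 + 294.0·414.0 + 104.0·425.0 + 73.00·310.0) / 1821 = 215500/1821 = 118.4 mg/L.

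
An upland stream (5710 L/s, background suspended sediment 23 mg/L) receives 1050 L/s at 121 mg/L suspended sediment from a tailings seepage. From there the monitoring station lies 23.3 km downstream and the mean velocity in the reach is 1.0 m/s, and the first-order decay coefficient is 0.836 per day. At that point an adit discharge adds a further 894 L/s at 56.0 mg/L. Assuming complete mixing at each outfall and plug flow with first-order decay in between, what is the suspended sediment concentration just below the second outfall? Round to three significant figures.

Mixed concentration C = ΣQC/ΣQ = (5710·23.00 + 1050·121.0) / 6760 = 258400/6760 = 38.22 mg/L; combined flow 6760 L/s.
Travel time t = 23.3·1000 / 1.0 = 23300 s = 6.472 h.
Applying C = C₀e^(−kt): 38.22 × 0.7982 = 30.51 mg/L.
Second outfall: C = (6760·30.51 + 894.0·56.00)/7654 = 33.48 mg/L.

33.5 mg/L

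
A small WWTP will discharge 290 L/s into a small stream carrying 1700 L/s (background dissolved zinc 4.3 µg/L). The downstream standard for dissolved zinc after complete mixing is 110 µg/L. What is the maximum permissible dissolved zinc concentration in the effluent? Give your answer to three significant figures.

At the limit, (Qr·Cr + Qe·Cₑ)/(Qr + Qe) = 110:
Cₑ = (1990·110 − 1700·4.300) / 290.0 = 729.6 µg/L.

730 µg/L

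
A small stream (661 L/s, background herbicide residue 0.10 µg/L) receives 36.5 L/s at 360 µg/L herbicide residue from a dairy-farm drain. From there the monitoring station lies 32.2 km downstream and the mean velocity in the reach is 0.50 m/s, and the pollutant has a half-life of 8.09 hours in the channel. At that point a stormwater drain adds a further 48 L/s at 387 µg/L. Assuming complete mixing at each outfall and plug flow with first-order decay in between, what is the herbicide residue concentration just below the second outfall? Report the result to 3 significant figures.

28.7 µg/L

Flow-weighted average: C = (661.0·0.1000 + 36.50·360.0) / 697.5 = 13210/697.5 = 18.93 µg/L; combined flow 697.5 L/s.
Travel time t = 32.2·1000 / 0.50 = 64400 s = 17.89 h.
Half-life 8.09 h → k = ln 2 / 8.09 = 0.08568 h⁻¹ = 2.056 d⁻¹.
First-order decay: C = 18.93·exp(−k·t) = 18.93·0.2159 = 4.089 µg/L.
At the second outfall, C = (697.5·4.089 + 48.00·387.0) / (697.5 + 48.00) = 28.74 µg/L.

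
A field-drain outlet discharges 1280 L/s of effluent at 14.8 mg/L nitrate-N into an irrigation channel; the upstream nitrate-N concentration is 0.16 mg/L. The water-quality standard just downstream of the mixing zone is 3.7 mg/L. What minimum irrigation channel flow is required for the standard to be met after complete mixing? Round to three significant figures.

Set C_mix = 3.7: (Q·0.1600 + 1280·14.80) / (Q + 1280) = 3.7
→ Q = 1280·(14.80 − 3.7)/(3.7 − 0.1600) = 4014 L/s.

4010 L/s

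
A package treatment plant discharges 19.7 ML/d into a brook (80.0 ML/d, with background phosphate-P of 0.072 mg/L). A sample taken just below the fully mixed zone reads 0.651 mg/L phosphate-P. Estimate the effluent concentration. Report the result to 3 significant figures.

Mass balance: 80.00·0.07200 + 19.70·Cₑ = 99.70·0.6510
→ Cₑ = (99.70·0.6510 − 80.00·0.07200) / 19.70 = 3.002 mg/L.

3.00 mg/L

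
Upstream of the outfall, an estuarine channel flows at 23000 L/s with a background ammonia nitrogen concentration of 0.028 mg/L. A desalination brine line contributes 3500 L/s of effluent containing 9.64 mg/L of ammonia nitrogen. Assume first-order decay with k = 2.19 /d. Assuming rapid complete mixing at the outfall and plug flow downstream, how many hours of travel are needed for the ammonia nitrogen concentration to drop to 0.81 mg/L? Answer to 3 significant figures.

Conservation of mass: C = (23000·0.02800 + 3500·9.640) / 26500 = 34380/26500 = 1.298 mg/L.
1.298·exp(−k·t) = 0.81 → t = ln(1.298/0.81)/k = 18590 s = 5.163 h.

5.16 h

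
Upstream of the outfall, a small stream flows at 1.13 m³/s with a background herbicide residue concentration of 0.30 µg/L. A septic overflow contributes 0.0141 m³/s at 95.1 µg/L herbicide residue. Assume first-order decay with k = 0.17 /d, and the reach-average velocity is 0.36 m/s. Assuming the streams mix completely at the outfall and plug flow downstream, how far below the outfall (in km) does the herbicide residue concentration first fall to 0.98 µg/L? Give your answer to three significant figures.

Flow-weighted average: C = (1.130·0.3000 + 0.01410·95.10) / 1.144 = 1.680/1.144 = 1.468 µg/L.
Set 1.468·exp(−k·t) = 0.98 → t = ln(1.468/0.98)/k = 205500 s = 57.08 h.
Distance = v·t = 0.36·205500 = 73980 m = 73.98 km.

74.0 km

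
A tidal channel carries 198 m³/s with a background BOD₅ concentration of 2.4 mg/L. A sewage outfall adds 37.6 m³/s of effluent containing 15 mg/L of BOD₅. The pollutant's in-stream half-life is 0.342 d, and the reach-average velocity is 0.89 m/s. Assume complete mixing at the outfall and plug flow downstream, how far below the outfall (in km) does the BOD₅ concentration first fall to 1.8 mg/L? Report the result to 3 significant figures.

34.0 km

After mixing, C = (198.0·2.400 + 37.60·15.00) / 235.6 = 1039/235.6 = 4.411 mg/L.
Half-life 0.342 d → k = ln 2 / 0.342 = 2.027 d⁻¹.
Set 4.411·exp(−k·t) = 1.8 → t = ln(4.411/1.8)/k = 38210 s = 10.61 h.
Distance = v·t = 0.89·38210 = 34010 m = 34.01 km.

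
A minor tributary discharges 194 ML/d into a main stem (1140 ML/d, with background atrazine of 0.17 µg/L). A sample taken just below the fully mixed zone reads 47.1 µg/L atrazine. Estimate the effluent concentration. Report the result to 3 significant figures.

Mass balance: 1140·0.1700 + 194.0·Cₑ = 1334·47.10
→ Cₑ = (1334·47.10 − 1140·0.1700) / 194.0 = 322.9 µg/L.

323 µg/L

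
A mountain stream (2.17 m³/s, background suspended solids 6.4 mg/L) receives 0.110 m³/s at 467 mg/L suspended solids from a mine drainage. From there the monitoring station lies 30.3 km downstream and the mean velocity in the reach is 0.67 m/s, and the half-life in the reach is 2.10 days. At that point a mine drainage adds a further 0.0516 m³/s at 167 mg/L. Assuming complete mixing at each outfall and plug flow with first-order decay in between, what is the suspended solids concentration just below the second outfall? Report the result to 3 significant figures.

After mixing, C = (2.170·6.400 + 0.1100·467.0) / 2.280 = 65.26/2.280 = 28.62 mg/L; combined flow 2.280 m³/s.
Travel time t = 30.3·1000 / 0.67 = 45220 s = 12.56 h.
Half-life 2.10 d → k = ln 2 / 2.10 = 0.3301 d⁻¹.
Decay over the reach: 28.62·exp(−kt) = 28.62·0.8413 = 24.08 mg/L.
Second outfall: C = (2.280·24.08 + 0.05160·167.0)/2.332 = 27.24 mg/L.

27.2 mg/L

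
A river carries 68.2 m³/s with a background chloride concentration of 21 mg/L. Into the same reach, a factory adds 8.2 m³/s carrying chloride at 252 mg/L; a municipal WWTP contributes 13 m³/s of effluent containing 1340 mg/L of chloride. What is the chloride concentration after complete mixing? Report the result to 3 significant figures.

234 mg/L

Mass balance: C = (68.20·21.00 + 8.200·252.0 + 13.00·1340) / 89.40 = 20920/89.40 = 234.0 mg/L.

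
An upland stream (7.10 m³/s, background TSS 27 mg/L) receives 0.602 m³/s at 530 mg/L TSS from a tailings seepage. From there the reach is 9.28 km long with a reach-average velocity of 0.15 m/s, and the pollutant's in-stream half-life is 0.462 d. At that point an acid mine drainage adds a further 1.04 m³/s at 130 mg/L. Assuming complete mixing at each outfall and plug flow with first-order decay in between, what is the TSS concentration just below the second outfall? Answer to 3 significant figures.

Mixed concentration C = ΣQC/ΣQ = (7.100·27.00 + 0.6020·530.0) / 7.702 = 510.8/7.702 = 66.32 mg/L; combined flow 7.702 m³/s.
Travel time t = 9.28·1000 / 0.15 = 61870 s = 17.19 h.
Half-life 0.462 d → k = ln 2 / 0.462 = 1.500 d⁻¹.
First-order decay: C = 66.32·exp(−k·t) = 66.32·0.3415 = 22.65 mg/L.
At the second outfall, C = (7.702·22.65 + 1.040·130.0) / (7.702 + 1.040) = 35.42 mg/L.

35.4 mg/L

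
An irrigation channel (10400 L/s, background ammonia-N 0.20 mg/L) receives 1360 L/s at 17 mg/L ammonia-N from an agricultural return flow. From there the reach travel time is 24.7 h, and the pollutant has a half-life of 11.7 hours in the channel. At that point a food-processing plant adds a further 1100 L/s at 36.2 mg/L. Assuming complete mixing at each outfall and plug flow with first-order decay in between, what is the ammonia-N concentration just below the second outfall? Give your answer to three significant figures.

Flow-weighted average: C = (10400·0.2000 + 1360·17.00) / 11760 = 25200/11760 = 2.143 mg/L; combined flow 11760 L/s.
Half-life 11.7 h → k = ln 2 / 11.7 = 0.05924 h⁻¹ = 1.422 d⁻¹.
First-order decay: C = 2.143·exp(−k·t) = 2.143·0.2315 = 0.4960 mg/L.
Second outfall: C = (11760·0.4960 + 1100·36.20)/12860 = 3.550 mg/L.

3.55 mg/L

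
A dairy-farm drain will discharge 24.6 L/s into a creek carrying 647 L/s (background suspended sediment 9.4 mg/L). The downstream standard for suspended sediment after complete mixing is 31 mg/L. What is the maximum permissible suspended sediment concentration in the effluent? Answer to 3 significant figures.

At the limit, (Qr·Cr + Qe·Cₑ)/(Qr + Qe) = 31:
Cₑ = (671.6·31 − 647.0·9.400) / 24.60 = 599.1 mg/L.

599 mg/L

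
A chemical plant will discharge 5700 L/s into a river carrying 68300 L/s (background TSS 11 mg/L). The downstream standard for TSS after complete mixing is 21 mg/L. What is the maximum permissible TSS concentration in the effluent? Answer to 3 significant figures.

At the limit, (Qr·Cr + Qe·Cₑ)/(Qr + Qe) = 21:
Cₑ = (74000·21 − 68300·11.00) / 5700 = 140.8 mg/L.

141 mg/L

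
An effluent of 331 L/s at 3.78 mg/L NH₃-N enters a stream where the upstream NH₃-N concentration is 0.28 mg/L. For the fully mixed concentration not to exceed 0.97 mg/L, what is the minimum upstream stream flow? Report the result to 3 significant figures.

1350 L/s

Set C_mix = 0.97: (Q·0.2800 + 331.0·3.780) / (Q + 331.0) = 0.97
→ Q = 331.0·(3.780 − 0.97)/(0.97 − 0.2800) = 1348 L/s.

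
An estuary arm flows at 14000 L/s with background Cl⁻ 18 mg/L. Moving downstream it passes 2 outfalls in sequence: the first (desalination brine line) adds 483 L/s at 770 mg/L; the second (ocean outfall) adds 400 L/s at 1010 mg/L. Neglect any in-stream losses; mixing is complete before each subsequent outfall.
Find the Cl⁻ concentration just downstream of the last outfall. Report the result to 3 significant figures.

Below outfall 1: Q → 14480 L/s, C = (14000·18.00 + 483.0·770.0)/14480 = 43.08 mg/L.
Below outfall 2: Q → 14880 L/s, C = (14480·43.08 + 400.0·1010)/14880 = 69.07 mg/L.

69.1 mg/L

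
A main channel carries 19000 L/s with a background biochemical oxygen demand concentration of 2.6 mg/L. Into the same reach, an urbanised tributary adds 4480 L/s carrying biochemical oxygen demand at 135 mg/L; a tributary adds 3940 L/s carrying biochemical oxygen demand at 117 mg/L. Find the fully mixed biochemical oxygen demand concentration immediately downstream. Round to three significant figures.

After mixing, C = (19000·2.600 + 4480·135.0 + 3940·117.0) / 27420 = 1115000/27420 = 40.67 mg/L.

40.7 mg/L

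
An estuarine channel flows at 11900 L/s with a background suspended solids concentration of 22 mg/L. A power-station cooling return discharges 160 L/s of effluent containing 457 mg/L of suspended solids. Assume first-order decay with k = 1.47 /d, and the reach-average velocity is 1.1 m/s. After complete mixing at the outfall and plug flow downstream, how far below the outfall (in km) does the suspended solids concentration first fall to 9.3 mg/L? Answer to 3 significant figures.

70.7 km

Mass balance: C = (11900·22.00 + 160.0·457.0) / 12060 = 334900/12060 = 27.77 mg/L.
Set 27.77·exp(−k·t) = 9.3 → t = ln(27.77/9.3)/k = 64300 s = 17.86 h.
Distance = v·t = 1.1·64300 = 70730 m = 70.73 km.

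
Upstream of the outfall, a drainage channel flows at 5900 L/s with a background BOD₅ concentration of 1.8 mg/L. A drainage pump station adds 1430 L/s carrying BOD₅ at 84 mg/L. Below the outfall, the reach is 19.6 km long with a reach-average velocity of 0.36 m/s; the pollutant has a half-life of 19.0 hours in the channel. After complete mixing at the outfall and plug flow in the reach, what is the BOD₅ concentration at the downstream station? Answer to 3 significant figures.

Mixed concentration C = ΣQC/ΣQ = (5900·1.800 + 1430·84.00) / 7330 = 130700/7330 = 17.84 mg/L.
Travel time t = 19.6·1000 / 0.36 = 54440 s = 15.12 h.
Half-life 19.0 h → k = ln 2 / 19.0 = 0.03648 h⁻¹ = 0.8756 d⁻¹.
Decay over the reach: 17.84·exp(−kt) = 17.84·0.5760 = 10.27 mg/L.

10.3 mg/L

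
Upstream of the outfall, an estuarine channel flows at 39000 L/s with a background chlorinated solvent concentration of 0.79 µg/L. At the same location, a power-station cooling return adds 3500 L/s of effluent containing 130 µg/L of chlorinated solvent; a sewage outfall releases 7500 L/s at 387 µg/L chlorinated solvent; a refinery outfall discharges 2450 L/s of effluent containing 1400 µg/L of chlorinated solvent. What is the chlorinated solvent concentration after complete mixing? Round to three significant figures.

130 µg/L

Mixed concentration C = ΣQC/ΣQ = (39000·0.7900 + 3500·130.0 + 7500·387.0 + 2450·1400) / 52450 = 6818000/52450 = 130.0 µg/L.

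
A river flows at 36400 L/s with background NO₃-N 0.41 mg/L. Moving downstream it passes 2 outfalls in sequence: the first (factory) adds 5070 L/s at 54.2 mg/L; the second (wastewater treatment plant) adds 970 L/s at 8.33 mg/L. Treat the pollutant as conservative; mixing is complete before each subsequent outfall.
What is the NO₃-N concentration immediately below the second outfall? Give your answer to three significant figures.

Outfall 1: combined Q = 41470 L/s; C = (36400·0.4100 + 5070·54.20)/41470 = 6.986 mg/L.
Outfall 2: combined Q = 42440 L/s; C = (41470·6.986 + 970.0·8.330)/42440 = 7.017 mg/L.

7.02 mg/L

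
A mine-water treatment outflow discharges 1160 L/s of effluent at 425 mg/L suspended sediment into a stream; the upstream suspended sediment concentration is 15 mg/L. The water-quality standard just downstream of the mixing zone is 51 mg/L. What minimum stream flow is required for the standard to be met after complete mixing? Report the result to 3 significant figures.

Set C_mix = 51: (Q·15.00 + 1160·425.0) / (Q + 1160) = 51
→ Q = 1160·(425.0 − 51)/(51 − 15.00) = 12050 L/s.

12100 L/s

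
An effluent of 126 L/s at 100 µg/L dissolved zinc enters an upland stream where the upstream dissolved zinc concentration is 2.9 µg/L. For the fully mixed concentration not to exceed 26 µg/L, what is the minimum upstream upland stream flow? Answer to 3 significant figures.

Set C_mix = 26: (Q·2.900 + 126.0·100.0) / (Q + 126.0) = 26
→ Q = 126.0·(100.0 − 26)/(26 − 2.900) = 403.6 L/s.

404 L/s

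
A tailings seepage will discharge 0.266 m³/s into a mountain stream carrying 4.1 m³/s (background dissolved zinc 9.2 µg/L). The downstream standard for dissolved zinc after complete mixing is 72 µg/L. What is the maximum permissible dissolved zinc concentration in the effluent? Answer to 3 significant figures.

1040 µg/L

At the limit, (Qr·Cr + Qe·Cₑ)/(Qr + Qe) = 72:
Cₑ = (4.366·72 − 4.100·9.200) / 0.2660 = 1040 µg/L.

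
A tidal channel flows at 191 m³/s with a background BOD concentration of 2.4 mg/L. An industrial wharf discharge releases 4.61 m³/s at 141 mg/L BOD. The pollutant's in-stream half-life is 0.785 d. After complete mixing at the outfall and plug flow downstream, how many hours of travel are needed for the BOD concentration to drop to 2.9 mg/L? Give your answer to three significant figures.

18.2 h

After mixing, C = (191.0·2.400 + 4.610·141.0) / 195.6 = 1108/195.6 = 5.666 mg/L.
Half-life 0.785 d → k = ln 2 / 0.785 = 0.8830 d⁻¹.
5.666·exp(−k·t) = 2.9 → t = ln(5.666/2.9)/k = 65540 s = 18.21 h.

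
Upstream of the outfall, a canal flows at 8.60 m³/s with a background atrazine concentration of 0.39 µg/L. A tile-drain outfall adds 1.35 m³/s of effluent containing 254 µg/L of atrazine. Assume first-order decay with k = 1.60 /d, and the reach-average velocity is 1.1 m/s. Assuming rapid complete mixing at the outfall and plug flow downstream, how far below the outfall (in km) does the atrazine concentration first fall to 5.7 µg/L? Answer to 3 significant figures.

Flow-weighted average: C = (8.600·0.3900 + 1.350·254.0) / 9.950 = 346.3/9.950 = 34.80 µg/L.
Set 34.80·exp(−k·t) = 5.7 → t = ln(34.80/5.7)/k = 97690 s = 27.14 h.
Distance = v·t = 1.1·97690 = 107500 m = 107.5 km.

107 km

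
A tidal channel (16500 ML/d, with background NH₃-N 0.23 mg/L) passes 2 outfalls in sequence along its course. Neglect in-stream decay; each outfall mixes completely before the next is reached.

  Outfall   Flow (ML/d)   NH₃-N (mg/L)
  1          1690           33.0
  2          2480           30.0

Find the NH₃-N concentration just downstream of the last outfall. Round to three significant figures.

After outfall 1: Q = 16500 + 1690 = 18190 ML/d; C = (16500·0.2300 + 1690·33.00)/18190 = 3.275 mg/L.
After outfall 2: Q = 18190 + 2480 = 20670 ML/d; C = (18190·3.275 + 2480·30.00)/20670 = 6.481 mg/L.

6.48 mg/L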